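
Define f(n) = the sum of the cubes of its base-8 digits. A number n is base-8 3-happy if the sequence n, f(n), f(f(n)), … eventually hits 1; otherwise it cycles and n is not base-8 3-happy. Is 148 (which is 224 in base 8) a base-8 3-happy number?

148 = (2,2,4)_8 → 80
80 = (1,2,0)_8 → 9
9 = (1,1)_8 → 2
2 = (2)_8 → 8
8 = (1,0)_8 → 1  — reached 1.

base-8 3-happy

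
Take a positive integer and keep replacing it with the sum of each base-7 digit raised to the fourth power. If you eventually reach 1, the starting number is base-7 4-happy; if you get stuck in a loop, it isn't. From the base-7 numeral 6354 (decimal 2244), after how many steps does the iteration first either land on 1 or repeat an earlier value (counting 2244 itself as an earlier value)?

4

2244 = (6,3,5,4)_7 → 6⁴ + 3⁴ + 5⁴ + 4⁴ = 1296 + 81 + 625 + 256 = 2258
2258 = (6,4,0,4)_7 → 6⁴ + 4⁴ + 0⁴ + 4⁴ = 1296 + 256 + 0 + 256 = 1808
1808 = (5,1,6,2)_7 → 5⁴ + 1⁴ + 6⁴ + 2⁴ = 625 + 1 + 1296 + 16 = 1938
1938 = (5,4,3,6)_7 → 5⁴ + 4⁴ + 3⁴ + 6⁴ = 625 + 256 + 81 + 1296 = 2258  — 2258 repeats.
That took 4 steps.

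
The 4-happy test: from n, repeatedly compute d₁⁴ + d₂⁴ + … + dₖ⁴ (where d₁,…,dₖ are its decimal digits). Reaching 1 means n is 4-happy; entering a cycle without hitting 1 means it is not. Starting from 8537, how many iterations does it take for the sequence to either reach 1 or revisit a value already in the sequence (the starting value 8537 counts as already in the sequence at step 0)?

11

8537 → 8⁴ + 5⁴ + 3⁴ + 7⁴ = 7203
7203 → 7⁴ + 2⁴ + 0⁴ + 3⁴ = 2498
2498 → 2⁴ + 4⁴ + 9⁴ + 8⁴ = 10929
10929 → 1⁴ + 0⁴ + 9⁴ + 2⁴ + 9⁴ = 13139
13139 → 1⁴ + 3⁴ + 1⁴ + 3⁴ + 9⁴ = 6725
6725 → 6⁴ + 7⁴ + 2⁴ + 5⁴ = 4338
4338 → 4⁴ + 3⁴ + 3⁴ + 8⁴ = 4514
4514 → 4⁴ + 5⁴ + 1⁴ + 4⁴ = 1138
1138 → 1⁴ + 1⁴ + 3⁴ + 8⁴ = 4179
4179 → 4⁴ + 1⁴ + 7⁴ + 9⁴ = 9219
9219 → 9⁴ + 2⁴ + 1⁴ + 9⁴ = 13139  — 13139 repeats.
That took 11 steps.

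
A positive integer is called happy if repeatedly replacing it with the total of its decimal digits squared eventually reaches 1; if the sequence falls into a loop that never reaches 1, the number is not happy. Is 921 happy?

921 → 9² + 2² + 1² = 86
86 → 8² + 6² = 100
100 → 1² + 0² + 0² = 1  — reached 1.

happy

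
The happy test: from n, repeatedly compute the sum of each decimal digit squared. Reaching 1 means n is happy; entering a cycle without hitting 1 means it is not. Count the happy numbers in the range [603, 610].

1

603: 603 → 45 → 41 → 17 → 50 → 25 → 29 → 85 → 89 → 145 → 42 → 20 → 4 → 16 → 37 → 58 → 89  (repeats 89)
604: 604 → 52 → 29 → 85 → 89 → 145 → 42 → 20 → 4 → 16 → 37 → 58 → 89  (repeats 89)
605: 605 → 61 → 37 → 58 → 89 → 145 → 42 → 20 → 4 → 16 → 37  (repeats 37)
606: 606 → 72 → 53 → 34 → 25 → 29 → 85 → 89 → 145 → 42 → 20 → 4 → 16 → 37 → 58 → 89  (repeats 89)
607: 607 → 85 → 89 → 145 → 42 → 20 → 4 → 16 → 37 → 58 → 89  (repeats 89)
608: 608 → 100 → 1  (reaches 1)
609: 609 → 117 → 51 → 26 → 40 → 16 → 37 → 58 → 89 → 145 → 42 → 20 → 4 → 16  (repeats 16)
610: 610 → 37 → 58 → 89 → 145 → 42 → 20 → 4 → 16 → 37  (repeats 37)
happy: 608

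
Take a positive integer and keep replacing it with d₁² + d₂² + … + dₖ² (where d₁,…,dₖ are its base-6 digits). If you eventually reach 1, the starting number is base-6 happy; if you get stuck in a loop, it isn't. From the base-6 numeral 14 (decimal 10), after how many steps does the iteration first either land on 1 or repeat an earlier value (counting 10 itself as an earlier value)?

9

10 = (1,4)_6 → 17
17 = (2,5)_6 → 29
29 = (4,5)_6 → 41
41 = (1,0,5)_6 → 26
26 = (4,2)_6 → 20
20 = (3,2)_6 → 13
13 = (2,1)_6 → 5
5 = (5)_6 → 25
25 = (4,1)_6 → 17  — 17 repeats.
That took 9 steps.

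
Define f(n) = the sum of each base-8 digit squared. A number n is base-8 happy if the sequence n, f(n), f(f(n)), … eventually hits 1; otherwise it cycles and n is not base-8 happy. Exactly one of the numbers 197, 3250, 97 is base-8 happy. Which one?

97

197: 197 → 34 → 20 → 20  — repeats 20 (not base-8 happy)
3250: 3250 → 80 → 5 → 25 → 10 → 5  — repeats 5 (not base-8 happy)
97: 97 → 18 → 8 → 1  — reaches 1 (base-8 happy)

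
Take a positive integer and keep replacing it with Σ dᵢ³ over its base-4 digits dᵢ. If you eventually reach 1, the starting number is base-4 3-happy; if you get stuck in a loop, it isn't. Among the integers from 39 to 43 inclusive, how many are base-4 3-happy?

1

39: 39 → 36 → 9 → 9  (repeats 9)
40: 40 → 16 → 1  (reaches 1)
41: 41 → 17 → 2 → 8 → 8  (repeats 8)
42: 42 → 24 → 9 → 9  (repeats 9)
43: 43 → 43  (repeats 43)
base-4 3-happy: 40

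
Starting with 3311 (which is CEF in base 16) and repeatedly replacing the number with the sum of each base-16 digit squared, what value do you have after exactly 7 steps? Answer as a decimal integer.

16

3311 = (12,14,15)_16 → 12² + 14² + 15² = 565
565 = (2,3,5)_16 → 2² + 3² + 5² = 38
38 = (2,6)_16 → 2² + 6² = 40
40 = (2,8)_16 → 2² + 8² = 68
68 = (4,4)_16 → 4² + 4² = 32
32 = (2,0)_16 → 2² + 0² = 4
4 = (4)_16 → 4² = 16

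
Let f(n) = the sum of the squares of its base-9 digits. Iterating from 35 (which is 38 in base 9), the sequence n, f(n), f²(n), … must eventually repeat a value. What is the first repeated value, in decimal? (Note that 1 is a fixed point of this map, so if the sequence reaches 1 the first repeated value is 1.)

65

35 = (3,8)_9 → 3² + 8² = 73
73 = (8,1)_9 → 8² + 1² = 65
65 = (7,2)_9 → 7² + 2² = 53
53 = (5,8)_9 → 5² + 8² = 89
89 = (1,0,8)_9 → 1² + 0² + 8² = 65  — 65 already appeared earlier.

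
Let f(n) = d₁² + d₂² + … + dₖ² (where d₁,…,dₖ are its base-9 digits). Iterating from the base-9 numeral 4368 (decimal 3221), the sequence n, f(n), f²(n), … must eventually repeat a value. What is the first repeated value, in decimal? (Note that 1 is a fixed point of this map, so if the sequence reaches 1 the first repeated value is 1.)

3221 = (4,3,6,8)_9 → 4² + 3² + 6² + 8² = 16 + 9 + 36 + 64 = 125
125 = (1,4,8)_9 → 1² + 4² + 8² = 1 + 16 + 64 = 81
81 = (1,0,0)_9 → 1² + 0² + 0² = 1 + 0 + 0 = 1  — reached the fixed point 1.
1 → 1, so 1 is the first repeated value.

1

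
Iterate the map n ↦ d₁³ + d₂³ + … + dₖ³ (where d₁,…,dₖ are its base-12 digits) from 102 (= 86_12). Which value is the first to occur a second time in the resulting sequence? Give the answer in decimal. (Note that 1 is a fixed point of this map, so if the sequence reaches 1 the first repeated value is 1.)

102 = (8,6)_12 → 728
728 = (5,0,8)_12 → 637
637 = (4,5,1)_12 → 190
190 = (1,3,10)_12 → 1028
1028 = (7,1,8)_12 → 856
856 = (5,11,4)_12 → 1520
1520 = (10,6,8)_12 → 1728
1728 = (1,0,0,0)_12 → 1  — reached the fixed point 1.
1 → 1, so 1 is the first repeated value.

1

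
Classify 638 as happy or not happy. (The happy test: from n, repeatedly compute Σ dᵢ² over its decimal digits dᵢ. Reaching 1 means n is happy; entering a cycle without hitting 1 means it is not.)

638 → 6² + 3² + 8² = 109
109 → 1² + 0² + 9² = 82
82 → 8² + 2² = 68
68 → 6² + 8² = 100
100 → 1² + 0² + 0² = 1  — reached 1.

happy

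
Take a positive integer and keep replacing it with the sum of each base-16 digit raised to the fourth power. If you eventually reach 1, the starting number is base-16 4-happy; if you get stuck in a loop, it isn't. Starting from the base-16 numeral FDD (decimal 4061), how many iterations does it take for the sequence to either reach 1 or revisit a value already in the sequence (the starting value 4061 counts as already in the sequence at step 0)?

4061 = (15,13,13)_16 → 15⁴ + 13⁴ + 13⁴ = 107747
107747 = (1,10,4,14,3)_16 → 1⁴ + 10⁴ + 4⁴ + 14⁴ + 3⁴ = 48754
48754 = (11,14,7,2)_16 → 11⁴ + 14⁴ + 7⁴ + 2⁴ = 55474
55474 = (13,8,11,2)_16 → 13⁴ + 8⁴ + 11⁴ + 2⁴ = 47314
47314 = (11,8,13,2)_16 → 11⁴ + 8⁴ + 13⁴ + 2⁴ = 47314  — 47314 repeats.
That took 5 steps.

5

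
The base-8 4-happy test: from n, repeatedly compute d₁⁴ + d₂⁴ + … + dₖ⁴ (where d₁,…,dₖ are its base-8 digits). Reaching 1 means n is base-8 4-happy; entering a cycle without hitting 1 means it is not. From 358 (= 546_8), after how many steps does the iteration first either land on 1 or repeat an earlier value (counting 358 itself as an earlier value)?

3

358 = (5,4,6)_8 → 5⁴ + 4⁴ + 6⁴ = 2177
2177 = (4,2,0,1)_8 → 4⁴ + 2⁴ + 0⁴ + 1⁴ = 273
273 = (4,2,1)_8 → 4⁴ + 2⁴ + 1⁴ = 273  — 273 repeats.
That took 3 steps.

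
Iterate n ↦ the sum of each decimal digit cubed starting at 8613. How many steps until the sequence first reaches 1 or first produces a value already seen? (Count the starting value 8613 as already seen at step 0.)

7

8613 → 8³ + 6³ + 1³ + 3³ = 756
756 → 7³ + 5³ + 6³ = 684
684 → 6³ + 8³ + 4³ = 792
792 → 7³ + 9³ + 2³ = 1080
1080 → 1³ + 0³ + 8³ + 0³ = 513
513 → 5³ + 1³ + 3³ = 153
153 → 1³ + 5³ + 3³ = 153  — 153 repeats.
That took 7 steps.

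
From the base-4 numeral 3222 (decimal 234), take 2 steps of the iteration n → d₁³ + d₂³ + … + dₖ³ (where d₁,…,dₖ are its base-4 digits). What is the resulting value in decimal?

54

234 = (3,2,2,2)_4 → 3³ + 2³ + 2³ + 2³ = 51
51 = (3,0,3)_4 → 3³ + 0³ + 3³ = 54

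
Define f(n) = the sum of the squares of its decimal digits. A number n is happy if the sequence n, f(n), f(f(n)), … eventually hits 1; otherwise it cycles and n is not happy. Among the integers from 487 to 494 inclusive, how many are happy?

487: 487 → 129 → 86 → 100 → 1  — happy
488: 488 → 144 → 33 → 18 → 65 → 61 → 37 → 58 → 89 → 145 → 42 → 20 → 4 → 16 → 37  — not happy
489: 489 → 161 → 38 → 73 → 58 → 89 → 145 → 42 → 20 → 4 → 16 → 37 → 58  — not happy
490: 490 → 97 → 130 → 10 → 1  — happy
491: 491 → 98 → 145 → 42 → 20 → 4 → 16 → 37 → 58 → 89 → 145  — not happy
492: 492 → 101 → 2 → 4 → 16 → 37 → 58 → 89 → 145 → 42 → 20 → 4  — not happy
493: 493 → 106 → 37 → 58 → 89 → 145 → 42 → 20 → 4 → 16 → 37  — not happy
494: 494 → 113 → 11 → 2 → 4 → 16 → 37 → 58 → 89 → 145 → 42 → 20 → 4  — not happy
happy: 487, 490

2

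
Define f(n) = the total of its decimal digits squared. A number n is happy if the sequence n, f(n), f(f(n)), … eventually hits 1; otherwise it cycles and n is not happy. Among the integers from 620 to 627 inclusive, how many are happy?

620: 620 → 40 → 16 → 37 → 58 → 89 → 145 → 42 → 20 → 4 → 16  (repeats 16)
621: 621 → 41 → 17 → 50 → 25 → 29 → 85 → 89 → 145 → 42 → 20 → 4 → 16 → 37 → 58 → 89  (repeats 89)
622: 622 → 44 → 32 → 13 → 10 → 1  (reaches 1)
623: 623 → 49 → 97 → 130 → 10 → 1  (reaches 1)
624: 624 → 56 → 61 → 37 → 58 → 89 → 145 → 42 → 20 → 4 → 16 → 37  (repeats 37)
625: 625 → 65 → 61 → 37 → 58 → 89 → 145 → 42 → 20 → 4 → 16 → 37  (repeats 37)
626: 626 → 76 → 85 → 89 → 145 → 42 → 20 → 4 → 16 → 37 → 58 → 89  (repeats 89)
627: 627 → 89 → 145 → 42 → 20 → 4 → 16 → 37 → 58 → 89  (repeats 89)
happy: 622, 623

2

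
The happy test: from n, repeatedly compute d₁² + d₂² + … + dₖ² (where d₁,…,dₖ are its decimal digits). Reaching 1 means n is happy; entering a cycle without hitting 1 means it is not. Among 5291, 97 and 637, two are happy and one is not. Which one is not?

5291

5291: 5291 → 111 → 3 → 9 → 81 → 65 → 61 → 37 → 58 → 89 → 145 → 42 → 20 → 4 → 16 → 37  — repeats 37 (not happy)
97: 97 → 130 → 10 → 1  — reaches 1 (happy)
637: 637 → 94 → 97 → 130 → 10 → 1  — reaches 1 (happy)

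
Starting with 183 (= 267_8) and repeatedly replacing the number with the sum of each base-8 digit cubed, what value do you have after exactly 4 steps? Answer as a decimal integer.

55

183 = (2,6,7)_8 → 2³ + 6³ + 7³ = 567
567 = (1,0,6,7)_8 → 1³ + 0³ + 6³ + 7³ = 560
560 = (1,0,6,0)_8 → 1³ + 0³ + 6³ + 0³ = 217
217 = (3,3,1)_8 → 3³ + 3³ + 1³ = 55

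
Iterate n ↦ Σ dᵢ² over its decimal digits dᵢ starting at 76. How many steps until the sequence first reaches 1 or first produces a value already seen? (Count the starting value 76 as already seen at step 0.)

10

76 → 7² + 6² = 49 + 36 = 85
85 → 8² + 5² = 64 + 25 = 89
89 → 8² + 9² = 64 + 81 = 145
145 → 1² + 4² + 5² = 1 + 16 + 25 = 42
42 → 4² + 2² = 16 + 4 = 20
20 → 2² + 0² = 4 + 0 = 4
4 → 4² = 16
16 → 1² + 6² = 1 + 36 = 37
37 → 3² + 7² = 9 + 49 = 58
58 → 5² + 8² = 25 + 64 = 89  — 89 repeats.
That took 10 steps.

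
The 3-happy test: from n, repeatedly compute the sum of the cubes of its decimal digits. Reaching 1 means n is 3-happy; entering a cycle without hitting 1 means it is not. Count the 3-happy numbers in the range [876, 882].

876: 876 → 1071 → 345 → 216 → 225 → 141 → 66 → 432 → 99 → 1458 → 702 → 351 → 153 → 153  — not 3-happy
877: 877 → 1198 → 1243 → 100 → 1  — 3-happy
878: 878 → 1367 → 587 → 980 → 1241 → 74 → 407 → 407  — not 3-happy
879: 879 → 1584 → 702 → 351 → 153 → 153  — not 3-happy
880: 880 → 1024 → 73 → 370 → 370  — not 3-happy
881: 881 → 1025 → 134 → 92 → 737 → 713 → 371 → 371  — not 3-happy
882: 882 → 1032 → 36 → 243 → 99 → 1458 → 702 → 351 → 153 → 153  — not 3-happy
3-happy: 877

1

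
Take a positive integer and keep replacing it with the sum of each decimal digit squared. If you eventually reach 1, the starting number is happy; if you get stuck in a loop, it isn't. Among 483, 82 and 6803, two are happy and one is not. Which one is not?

483: 483 → 89 → 145 → 42 → 20 → 4 → 16 → 37 → 58 → 89  — repeats 89 (not happy)
82: 82 → 68 → 100 → 1  — reaches 1 (happy)
6803: 6803 → 109 → 82 → 68 → 100 → 1  — reaches 1 (happy)

483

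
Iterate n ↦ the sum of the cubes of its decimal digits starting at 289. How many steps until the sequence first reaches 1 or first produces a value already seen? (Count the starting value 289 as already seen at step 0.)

289 → 2³ + 8³ + 9³ = 8 + 512 + 729 = 1249
1249 → 1³ + 2³ + 4³ + 9³ = 1 + 8 + 64 + 729 = 802
802 → 8³ + 0³ + 2³ = 512 + 0 + 8 = 520
520 → 5³ + 2³ + 0³ = 125 + 8 + 0 = 133
133 → 1³ + 3³ + 3³ = 1 + 27 + 27 = 55
55 → 5³ + 5³ = 125 + 125 = 250
250 → 2³ + 5³ + 0³ = 8 + 125 + 0 = 133  — 133 repeats.
That took 7 steps.

7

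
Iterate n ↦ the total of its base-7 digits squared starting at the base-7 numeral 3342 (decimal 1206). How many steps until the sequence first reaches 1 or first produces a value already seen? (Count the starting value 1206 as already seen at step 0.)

1206 = (3,3,4,2)_7 → 3² + 3² + 4² + 2² = 9 + 9 + 16 + 4 = 38
38 = (5,3)_7 → 5² + 3² = 25 + 9 = 34
34 = (4,6)_7 → 4² + 6² = 16 + 36 = 52
52 = (1,0,3)_7 → 1² + 0² + 3² = 1 + 0 + 9 = 10
10 = (1,3)_7 → 1² + 3² = 1 + 9 = 10  — 10 repeats.
That took 5 steps.

5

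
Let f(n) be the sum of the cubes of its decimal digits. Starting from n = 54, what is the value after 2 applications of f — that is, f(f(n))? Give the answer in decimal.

1242

54 → 5³ + 4³ = 125 + 64 = 189
189 → 1³ + 8³ + 9³ = 1 + 512 + 729 = 1242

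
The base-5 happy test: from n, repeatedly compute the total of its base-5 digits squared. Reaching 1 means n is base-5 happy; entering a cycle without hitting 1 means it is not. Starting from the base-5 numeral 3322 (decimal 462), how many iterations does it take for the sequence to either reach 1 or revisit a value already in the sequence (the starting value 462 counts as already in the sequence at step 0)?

6

462 = (3,3,2,2)_5 → 3² + 3² + 2² + 2² = 9 + 9 + 4 + 4 = 26
26 = (1,0,1)_5 → 1² + 0² + 1² = 1 + 0 + 1 = 2
2 = (2)_5 → 2² = 4
4 = (4)_5 → 4² = 16
16 = (3,1)_5 → 3² + 1² = 9 + 1 = 10
10 = (2,0)_5 → 2² + 0² = 4 + 0 = 4  — 4 repeats.
That took 6 steps.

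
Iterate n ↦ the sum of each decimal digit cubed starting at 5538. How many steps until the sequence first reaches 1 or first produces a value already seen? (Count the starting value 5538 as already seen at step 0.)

5538 → 5³ + 5³ + 3³ + 8³ = 125 + 125 + 27 + 512 = 789
789 → 7³ + 8³ + 9³ = 343 + 512 + 729 = 1584
1584 → 1³ + 5³ + 8³ + 4³ = 1 + 125 + 512 + 64 = 702
702 → 7³ + 0³ + 2³ = 343 + 0 + 8 = 351
351 → 3³ + 5³ + 1³ = 27 + 125 + 1 = 153
153 → 1³ + 5³ + 3³ = 1 + 125 + 27 = 153  — 153 repeats.
That took 6 steps.

6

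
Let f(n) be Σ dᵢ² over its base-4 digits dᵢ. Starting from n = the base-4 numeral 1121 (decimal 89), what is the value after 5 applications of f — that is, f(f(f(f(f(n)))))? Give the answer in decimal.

89 = (1,1,2,1)_4 → 7
7 = (1,3)_4 → 10
10 = (2,2)_4 → 8
8 = (2,0)_4 → 4
4 = (1,0)_4 → 1

1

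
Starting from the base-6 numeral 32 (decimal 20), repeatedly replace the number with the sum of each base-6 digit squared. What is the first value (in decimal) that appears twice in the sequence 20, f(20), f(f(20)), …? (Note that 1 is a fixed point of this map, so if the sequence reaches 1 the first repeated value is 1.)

20

20 = (3,2)_6 → 13
13 = (2,1)_6 → 5
5 = (5)_6 → 25
25 = (4,1)_6 → 17
17 = (2,5)_6 → 29
29 = (4,5)_6 → 41
41 = (1,0,5)_6 → 26
26 = (4,2)_6 → 20  — 20 already appeared earlier.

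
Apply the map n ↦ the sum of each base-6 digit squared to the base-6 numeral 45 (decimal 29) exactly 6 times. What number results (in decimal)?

29 = (4,5)_6 → 4² + 5² = 41
41 = (1,0,5)_6 → 1² + 0² + 5² = 26
26 = (4,2)_6 → 4² + 2² = 20
20 = (3,2)_6 → 3² + 2² = 13
13 = (2,1)_6 → 2² + 1² = 5
5 = (5)_6 → 5² = 25

25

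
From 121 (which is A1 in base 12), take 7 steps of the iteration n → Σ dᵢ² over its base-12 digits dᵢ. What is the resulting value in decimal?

121 = (10,1)_12 → 10² + 1² = 100 + 1 = 101
101 = (8,5)_12 → 8² + 5² = 64 + 25 = 89
89 = (7,5)_12 → 7² + 5² = 49 + 25 = 74
74 = (6,2)_12 → 6² + 2² = 36 + 4 = 40
40 = (3,4)_12 → 3² + 4² = 9 + 16 = 25
25 = (2,1)_12 → 2² + 1² = 4 + 1 = 5
5 = (5)_12 → 5² = 25

25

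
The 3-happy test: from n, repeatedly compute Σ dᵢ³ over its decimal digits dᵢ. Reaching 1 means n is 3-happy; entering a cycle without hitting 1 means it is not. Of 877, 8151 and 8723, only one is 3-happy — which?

877: 877 → 1198 → 1243 → 100 → 1  — reaches 1 (3-happy)
8151: 8151 → 639 → 972 → 1080 → 513 → 153 → 153  — repeats 153 (not 3-happy)
8723: 8723 → 890 → 1241 → 74 → 407 → 407  — repeats 407 (not 3-happy)

877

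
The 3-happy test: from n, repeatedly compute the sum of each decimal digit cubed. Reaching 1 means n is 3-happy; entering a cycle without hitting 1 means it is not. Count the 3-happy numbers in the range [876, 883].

876: 876 → 1071 → 345 → 216 → 225 → 141 → 66 → 432 → 99 → 1458 → 702 → 351 → 153 → 153  — not 3-happy
877: 877 → 1198 → 1243 → 100 → 1  — 3-happy
878: 878 → 1367 → 587 → 980 → 1241 → 74 → 407 → 407  — not 3-happy
879: 879 → 1584 → 702 → 351 → 153 → 153  — not 3-happy
880: 880 → 1024 → 73 → 370 → 370  — not 3-happy
881: 881 → 1025 → 134 → 92 → 737 → 713 → 371 → 371  — not 3-happy
882: 882 → 1032 → 36 → 243 → 99 → 1458 → 702 → 351 → 153 → 153  — not 3-happy
883: 883 → 1051 → 127 → 352 → 160 → 217 → 352  — not 3-happy
3-happy: 877

1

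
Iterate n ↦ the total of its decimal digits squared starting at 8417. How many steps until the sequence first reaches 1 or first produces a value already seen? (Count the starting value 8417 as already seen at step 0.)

3

8417 → 8² + 4² + 1² + 7² = 130
130 → 1² + 3² + 0² = 10
10 → 1² + 0² = 1  — reached 1.
That took 3 steps.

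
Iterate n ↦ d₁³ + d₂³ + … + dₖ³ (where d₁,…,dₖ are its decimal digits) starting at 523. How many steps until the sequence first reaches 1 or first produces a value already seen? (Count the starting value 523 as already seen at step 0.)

523 → 160
160 → 217
217 → 352
352 → 160  — 160 repeats.
That took 4 steps.

4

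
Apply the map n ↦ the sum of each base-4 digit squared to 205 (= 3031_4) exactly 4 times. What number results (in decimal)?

4

205 = (3,0,3,1)_4 → 3² + 0² + 3² + 1² = 19
19 = (1,0,3)_4 → 1² + 0² + 3² = 10
10 = (2,2)_4 → 2² + 2² = 8
8 = (2,0)_4 → 2² + 0² = 4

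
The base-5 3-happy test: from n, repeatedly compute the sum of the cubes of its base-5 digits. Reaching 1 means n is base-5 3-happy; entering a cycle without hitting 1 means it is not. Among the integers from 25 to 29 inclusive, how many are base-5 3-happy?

25: 25 → 1  — base-5 3-happy
26: 26 → 2 → 8 → 28 → 28  — not base-5 3-happy
27: 27 → 9 → 65 → 35 → 9  — not base-5 3-happy
28: 28 → 28  — not base-5 3-happy
29: 29 → 65 → 35 → 9 → 65  — not base-5 3-happy
base-5 3-happy: 25

1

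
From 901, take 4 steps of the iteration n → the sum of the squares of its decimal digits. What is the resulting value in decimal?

901 → 9² + 0² + 1² = 82
82 → 8² + 2² = 68
68 → 6² + 8² = 100
100 → 1² + 0² + 0² = 1

1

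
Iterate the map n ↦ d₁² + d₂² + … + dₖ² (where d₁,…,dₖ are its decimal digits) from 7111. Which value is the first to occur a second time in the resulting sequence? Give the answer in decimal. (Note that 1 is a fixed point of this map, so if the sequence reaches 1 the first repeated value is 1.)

7111 → 7² + 1² + 1² + 1² = 49 + 1 + 1 + 1 = 52
52 → 5² + 2² = 25 + 4 = 29
29 → 2² + 9² = 4 + 81 = 85
85 → 8² + 5² = 64 + 25 = 89
89 → 8² + 9² = 64 + 81 = 145
145 → 1² + 4² + 5² = 1 + 16 + 25 = 42
42 → 4² + 2² = 16 + 4 = 20
20 → 2² + 0² = 4 + 0 = 4
4 → 4² = 16
16 → 1² + 6² = 1 + 36 = 37
37 → 3² + 7² = 9 + 49 = 58
58 → 5² + 8² = 25 + 64 = 89  — 89 already appeared earlier.

89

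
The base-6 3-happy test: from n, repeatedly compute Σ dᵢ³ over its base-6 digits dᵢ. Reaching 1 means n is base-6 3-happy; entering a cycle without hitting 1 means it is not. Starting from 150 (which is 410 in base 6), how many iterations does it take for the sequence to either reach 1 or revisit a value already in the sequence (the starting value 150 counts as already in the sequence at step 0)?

3

150 = (4,1,0)_6 → 65
65 = (1,4,5)_6 → 190
190 = (5,1,4)_6 → 190  — 190 repeats.
That took 3 steps.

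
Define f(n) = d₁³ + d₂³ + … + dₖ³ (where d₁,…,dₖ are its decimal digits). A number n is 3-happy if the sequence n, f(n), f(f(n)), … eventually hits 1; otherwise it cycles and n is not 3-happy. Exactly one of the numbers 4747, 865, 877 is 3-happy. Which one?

4747: 4747 → 814 → 577 → 811 → 514 → 190 → 730 → 370 → 370  — repeats 370 (not 3-happy)
865: 865 → 853 → 664 → 496 → 1009 → 730 → 370 → 370  — repeats 370 (not 3-happy)
877: 877 → 1198 → 1243 → 100 → 1  — reaches 1 (3-happy)

877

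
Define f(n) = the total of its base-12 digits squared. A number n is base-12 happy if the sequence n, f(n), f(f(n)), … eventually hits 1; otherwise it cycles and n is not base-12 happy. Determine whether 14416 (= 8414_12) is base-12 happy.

14416 = (8,4,1,4)_12 → 8² + 4² + 1² + 4² = 64 + 16 + 1 + 16 = 97
97 = (8,1)_12 → 8² + 1² = 64 + 1 = 65
65 = (5,5)_12 → 5² + 5² = 25 + 25 = 50
50 = (4,2)_12 → 4² + 2² = 16 + 4 = 20
20 = (1,8)_12 → 1² + 8² = 1 + 64 = 65  — 65 already seen; the sequence cycles without reaching 1.

not base-12 happy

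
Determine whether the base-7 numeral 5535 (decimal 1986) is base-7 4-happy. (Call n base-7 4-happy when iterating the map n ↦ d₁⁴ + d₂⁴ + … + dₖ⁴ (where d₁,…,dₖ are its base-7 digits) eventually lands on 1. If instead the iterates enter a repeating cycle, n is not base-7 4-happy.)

not base-7 4-happy

1986 = (5,5,3,5)_7 → 1956
1956 = (5,4,6,3)_7 → 2258
2258 = (6,4,0,4)_7 → 1808
1808 = (5,1,6,2)_7 → 1938
1938 = (5,4,3,6)_7 → 2258  — 2258 already seen; the sequence cycles without reaching 1.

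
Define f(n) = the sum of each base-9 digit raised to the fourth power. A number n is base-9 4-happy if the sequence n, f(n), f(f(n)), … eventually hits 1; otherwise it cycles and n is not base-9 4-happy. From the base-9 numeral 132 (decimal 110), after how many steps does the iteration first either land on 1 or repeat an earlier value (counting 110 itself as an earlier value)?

110 = (1,3,2)_9 → 1⁴ + 3⁴ + 2⁴ = 1 + 81 + 16 = 98
98 = (1,1,8)_9 → 1⁴ + 1⁴ + 8⁴ = 1 + 1 + 4096 = 4098
4098 = (5,5,5,3)_9 → 5⁴ + 5⁴ + 5⁴ + 3⁴ = 625 + 625 + 625 + 81 = 1956
1956 = (2,6,1,3)_9 → 2⁴ + 6⁴ + 1⁴ + 3⁴ = 16 + 1296 + 1 + 81 = 1394
1394 = (1,8,1,8)_9 → 1⁴ + 8⁴ + 1⁴ + 8⁴ = 1 + 4096 + 1 + 4096 = 8194
8194 = (1,2,2,1,4)_9 → 1⁴ + 2⁴ + 2⁴ + 1⁴ + 4⁴ = 1 + 16 + 16 + 1 + 256 = 290
290 = (3,5,2)_9 → 3⁴ + 5⁴ + 2⁴ = 81 + 625 + 16 = 722
722 = (8,8,2)_9 → 8⁴ + 8⁴ + 2⁴ = 4096 + 4096 + 16 = 8208
8208 = (1,2,2,3,0)_9 → 1⁴ + 2⁴ + 2⁴ + 3⁴ + 0⁴ = 1 + 16 + 16 + 81 + 0 = 114
114 = (1,3,6)_9 → 1⁴ + 3⁴ + 6⁴ = 1 + 81 + 1296 = 1378
1378 = (1,8,0,1)_9 → 1⁴ + 8⁴ + 0⁴ + 1⁴ = 1 + 4096 + 0 + 1 = 4098  — 4098 repeats.
That took 11 steps.

11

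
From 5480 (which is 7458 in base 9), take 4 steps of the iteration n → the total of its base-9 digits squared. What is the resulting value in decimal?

5480 = (7,4,5,8)_9 → 7² + 4² + 5² + 8² = 154
154 = (1,8,1)_9 → 1² + 8² + 1² = 66
66 = (7,3)_9 → 7² + 3² = 58
58 = (6,4)_9 → 6² + 4² = 52

52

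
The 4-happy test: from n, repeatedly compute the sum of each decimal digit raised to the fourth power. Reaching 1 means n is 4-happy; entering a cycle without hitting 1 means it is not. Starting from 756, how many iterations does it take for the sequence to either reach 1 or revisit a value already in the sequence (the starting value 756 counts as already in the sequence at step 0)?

11

756 → 4322
4322 → 369
369 → 7938
7938 → 13139
13139 → 6725
6725 → 4338
4338 → 4514
4514 → 1138
1138 → 4179
4179 → 9219
9219 → 13139  — 13139 repeats.
That took 11 steps.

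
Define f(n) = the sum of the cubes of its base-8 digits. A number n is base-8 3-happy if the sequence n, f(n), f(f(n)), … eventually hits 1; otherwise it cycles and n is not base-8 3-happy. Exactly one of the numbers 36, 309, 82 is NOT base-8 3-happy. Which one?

309

36: 36 → 128 → 8 → 1  — reaches 1 (base-8 3-happy)
309: 309 → 405 → 349 → 277 → 197 → 152 → 35 → 91 → 55 → 559 → 469 → 476 → 434 → 440 → 559  — repeats 559 (not base-8 3-happy)
82: 82 → 17 → 9 → 2 → 8 → 1  — reaches 1 (base-8 3-happy)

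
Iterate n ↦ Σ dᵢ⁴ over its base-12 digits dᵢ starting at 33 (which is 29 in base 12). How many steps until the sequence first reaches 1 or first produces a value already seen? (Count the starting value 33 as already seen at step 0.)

15

33 = (2,9)_12 → 6577
6577 = (3,9,8,1)_12 → 10739
10739 = (6,2,6,11)_12 → 17249
17249 = (9,11,9,5)_12 → 28388
28388 = (1,4,5,1,8)_12 → 4979
4979 = (2,10,6,11)_12 → 25953
25953 = (1,3,0,2,9)_12 → 6659
6659 = (3,10,2,11)_12 → 24738
24738 = (1,2,3,9,6)_12 → 7955
7955 = (4,7,2,11)_12 → 17314
17314 = (10,0,2,10)_12 → 20016
20016 = (11,7,0,0)_12 → 17042
17042 = (9,10,4,2)_12 → 16833
16833 = (9,8,10,9)_12 → 27218
27218 = (1,3,9,0,2)_12 → 6659  — 6659 repeats.
That took 15 steps.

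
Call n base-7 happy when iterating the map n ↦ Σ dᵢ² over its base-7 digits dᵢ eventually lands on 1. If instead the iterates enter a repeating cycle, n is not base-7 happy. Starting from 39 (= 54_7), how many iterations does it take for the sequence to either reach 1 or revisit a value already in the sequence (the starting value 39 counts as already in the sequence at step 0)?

5

39 = (5,4)_7 → 5² + 4² = 25 + 16 = 41
41 = (5,6)_7 → 5² + 6² = 25 + 36 = 61
61 = (1,1,5)_7 → 1² + 1² + 5² = 1 + 1 + 25 = 27
27 = (3,6)_7 → 3² + 6² = 9 + 36 = 45
45 = (6,3)_7 → 6² + 3² = 36 + 9 = 45  — 45 repeats.
That took 5 steps.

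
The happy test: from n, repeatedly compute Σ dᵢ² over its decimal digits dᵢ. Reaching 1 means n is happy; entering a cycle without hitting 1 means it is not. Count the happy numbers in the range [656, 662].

1

656: 656 → 97 → 130 → 10 → 1  — happy
657: 657 → 110 → 2 → 4 → 16 → 37 → 58 → 89 → 145 → 42 → 20 → 4  — not happy
658: 658 → 125 → 30 → 9 → 81 → 65 → 61 → 37 → 58 → 89 → 145 → 42 → 20 → 4 → 16 → 37  — not happy
659: 659 → 142 → 21 → 5 → 25 → 29 → 85 → 89 → 145 → 42 → 20 → 4 → 16 → 37 → 58 → 89  — not happy
660: 660 → 72 → 53 → 34 → 25 → 29 → 85 → 89 → 145 → 42 → 20 → 4 → 16 → 37 → 58 → 89  — not happy
661: 661 → 73 → 58 → 89 → 145 → 42 → 20 → 4 → 16 → 37 → 58  — not happy
662: 662 → 76 → 85 → 89 → 145 → 42 → 20 → 4 → 16 → 37 → 58 → 89  — not happy
happy: 656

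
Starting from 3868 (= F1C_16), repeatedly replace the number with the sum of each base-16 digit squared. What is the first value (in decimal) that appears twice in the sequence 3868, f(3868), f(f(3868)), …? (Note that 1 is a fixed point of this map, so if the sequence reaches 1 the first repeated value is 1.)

169

3868 = (15,1,12)_16 → 15² + 1² + 12² = 370
370 = (1,7,2)_16 → 1² + 7² + 2² = 54
54 = (3,6)_16 → 3² + 6² = 45
45 = (2,13)_16 → 2² + 13² = 173
173 = (10,13)_16 → 10² + 13² = 269
269 = (1,0,13)_16 → 1² + 0² + 13² = 170
170 = (10,10)_16 → 10² + 10² = 200
200 = (12,8)_16 → 12² + 8² = 208
208 = (13,0)_16 → 13² + 0² = 169
169 = (10,9)_16 → 10² + 9² = 181
181 = (11,5)_16 → 11² + 5² = 146
146 = (9,2)_16 → 9² + 2² = 85
85 = (5,5)_16 → 5² + 5² = 50
50 = (3,2)_16 → 3² + 2² = 13
13 = (13)_16 → 13² = 169  — 169 already appeared earlier.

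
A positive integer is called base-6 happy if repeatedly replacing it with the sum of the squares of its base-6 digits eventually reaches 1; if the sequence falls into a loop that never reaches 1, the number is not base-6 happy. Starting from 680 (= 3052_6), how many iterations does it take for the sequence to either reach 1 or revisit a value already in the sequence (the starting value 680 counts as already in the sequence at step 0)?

680 = (3,0,5,2)_6 → 3² + 0² + 5² + 2² = 9 + 0 + 25 + 4 = 38
38 = (1,0,2)_6 → 1² + 0² + 2² = 1 + 0 + 4 = 5
5 = (5)_6 → 5² = 25
25 = (4,1)_6 → 4² + 1² = 16 + 1 = 17
17 = (2,5)_6 → 2² + 5² = 4 + 25 = 29
29 = (4,5)_6 → 4² + 5² = 16 + 25 = 41
41 = (1,0,5)_6 → 1² + 0² + 5² = 1 + 0 + 25 = 26
26 = (4,2)_6 → 4² + 2² = 16 + 4 = 20
20 = (3,2)_6 → 3² + 2² = 9 + 4 = 13
13 = (2,1)_6 → 2² + 1² = 4 + 1 = 5  — 5 repeats.
That took 10 steps.

10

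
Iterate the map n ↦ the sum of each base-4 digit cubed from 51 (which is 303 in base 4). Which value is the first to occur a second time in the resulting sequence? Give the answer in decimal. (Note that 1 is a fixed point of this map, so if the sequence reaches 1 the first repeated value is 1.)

51 = (3,0,3)_4 → 3³ + 0³ + 3³ = 54
54 = (3,1,2)_4 → 3³ + 1³ + 2³ = 36
36 = (2,1,0)_4 → 2³ + 1³ + 0³ = 9
9 = (2,1)_4 → 2³ + 1³ = 9  — 9 already appeared earlier.

9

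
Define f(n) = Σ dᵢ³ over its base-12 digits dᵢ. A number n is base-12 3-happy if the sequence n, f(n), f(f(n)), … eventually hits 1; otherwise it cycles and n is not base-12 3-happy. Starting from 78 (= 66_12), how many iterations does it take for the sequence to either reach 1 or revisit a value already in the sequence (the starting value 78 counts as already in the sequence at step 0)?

14

78 = (6,6)_12 → 432
432 = (3,0,0)_12 → 27
27 = (2,3)_12 → 35
35 = (2,11)_12 → 1339
1339 = (9,3,7)_12 → 1099
1099 = (7,7,7)_12 → 1029
1029 = (7,1,9)_12 → 1073
1073 = (7,5,5)_12 → 593
593 = (4,1,5)_12 → 190
190 = (1,3,10)_12 → 1028
1028 = (7,1,8)_12 → 856
856 = (5,11,4)_12 → 1520
1520 = (10,6,8)_12 → 1728
1728 = (1,0,0,0)_12 → 1  — reached 1.
That took 14 steps.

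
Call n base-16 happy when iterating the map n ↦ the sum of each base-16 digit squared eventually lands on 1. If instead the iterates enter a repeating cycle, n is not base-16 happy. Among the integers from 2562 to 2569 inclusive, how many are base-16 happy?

4

2562: 2562 → 104 → 100 → 52 → 25 → 82 → 29 → 170 → 200 → 208 → 169 → 181 → 146 → 85 → 50 → 13 → 169  (repeats 169)
2563: 2563 → 109 → 205 → 313 → 91 → 146 → 85 → 50 → 13 → 169 → 181 → 146  (repeats 146)
2564: 2564 → 116 → 65 → 17 → 2 → 4 → 16 → 1  (reaches 1)
2565: 2565 → 125 → 218 → 269 → 170 → 200 → 208 → 169 → 181 → 146 → 85 → 50 → 13 → 169  (repeats 169)
2566: 2566 → 136 → 128 → 64 → 16 → 1  (reaches 1)
2567: 2567 → 149 → 106 → 136 → 128 → 64 → 16 → 1  (reaches 1)
2568: 2568 → 164 → 116 → 65 → 17 → 2 → 4 → 16 → 1  (reaches 1)
2569: 2569 → 181 → 146 → 85 → 50 → 13 → 169 → 181  (repeats 181)
base-16 happy: 2564, 2566, 2567, 2568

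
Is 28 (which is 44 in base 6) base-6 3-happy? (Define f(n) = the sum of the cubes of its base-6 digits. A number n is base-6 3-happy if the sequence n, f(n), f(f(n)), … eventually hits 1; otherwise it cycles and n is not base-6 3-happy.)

not base-6 3-happy

28 = (4,4)_6 → 4³ + 4³ = 64 + 64 = 128
128 = (3,3,2)_6 → 3³ + 3³ + 2³ = 27 + 27 + 8 = 62
62 = (1,4,2)_6 → 1³ + 4³ + 2³ = 1 + 64 + 8 = 73
73 = (2,0,1)_6 → 2³ + 0³ + 1³ = 8 + 0 + 1 = 9
9 = (1,3)_6 → 1³ + 3³ = 1 + 27 = 28  — 28 already seen; the sequence cycles without reaching 1.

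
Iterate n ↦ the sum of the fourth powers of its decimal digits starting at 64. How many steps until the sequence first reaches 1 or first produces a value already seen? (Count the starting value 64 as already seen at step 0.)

64 → 1552
1552 → 1267
1267 → 3714
3714 → 2739
2739 → 9059
9059 → 13747
13747 → 5140
5140 → 882
882 → 8208
8208 → 8208  — 8208 repeats.
That took 10 steps.

10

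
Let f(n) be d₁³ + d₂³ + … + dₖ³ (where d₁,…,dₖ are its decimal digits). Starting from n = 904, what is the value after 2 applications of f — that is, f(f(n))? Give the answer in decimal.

904 → 9³ + 0³ + 4³ = 793
793 → 7³ + 9³ + 3³ = 1099

1099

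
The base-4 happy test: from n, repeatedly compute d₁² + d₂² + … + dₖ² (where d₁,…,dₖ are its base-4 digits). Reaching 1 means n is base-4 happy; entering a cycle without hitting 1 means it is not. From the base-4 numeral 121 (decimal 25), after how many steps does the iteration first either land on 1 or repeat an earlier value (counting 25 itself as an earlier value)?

25 = (1,2,1)_4 → 1² + 2² + 1² = 1 + 4 + 1 = 6
6 = (1,2)_4 → 1² + 2² = 1 + 4 = 5
5 = (1,1)_4 → 1² + 1² = 1 + 1 = 2
2 = (2)_4 → 2² = 4
4 = (1,0)_4 → 1² + 0² = 1 + 0 = 1  — reached 1.
That took 5 steps.

5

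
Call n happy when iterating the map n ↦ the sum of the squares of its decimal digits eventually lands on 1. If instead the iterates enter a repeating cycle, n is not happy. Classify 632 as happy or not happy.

happy

632 → 6² + 3² + 2² = 36 + 9 + 4 = 49
49 → 4² + 9² = 16 + 81 = 97
97 → 9² + 7² = 81 + 49 = 130
130 → 1² + 3² + 0² = 1 + 9 + 0 = 10
10 → 1² + 0² = 1 + 0 = 1  — reached 1.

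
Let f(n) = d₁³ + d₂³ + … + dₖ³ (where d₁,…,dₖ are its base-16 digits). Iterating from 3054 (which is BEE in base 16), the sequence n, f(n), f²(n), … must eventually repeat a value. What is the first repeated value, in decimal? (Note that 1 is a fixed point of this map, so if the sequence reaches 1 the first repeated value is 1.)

72

3054 = (11,14,14)_16 → 11³ + 14³ + 14³ = 1331 + 2744 + 2744 = 6819
6819 = (1,10,10,3)_16 → 1³ + 10³ + 10³ + 3³ = 1 + 1000 + 1000 + 27 = 2028
2028 = (7,14,12)_16 → 7³ + 14³ + 12³ = 343 + 2744 + 1728 = 4815
4815 = (1,2,12,15)_16 → 1³ + 2³ + 12³ + 15³ = 1 + 8 + 1728 + 3375 = 5112
5112 = (1,3,15,8)_16 → 1³ + 3³ + 15³ + 8³ = 1 + 27 + 3375 + 512 = 3915
3915 = (15,4,11)_16 → 15³ + 4³ + 11³ = 3375 + 64 + 1331 = 4770
4770 = (1,2,10,2)_16 → 1³ + 2³ + 10³ + 2³ = 1 + 8 + 1000 + 8 = 1017
1017 = (3,15,9)_16 → 3³ + 15³ + 9³ = 27 + 3375 + 729 = 4131
4131 = (1,0,2,3)_16 → 1³ + 0³ + 2³ + 3³ = 1 + 0 + 8 + 27 = 36
36 = (2,4)_16 → 2³ + 4³ = 8 + 64 = 72
72 = (4,8)_16 → 4³ + 8³ = 64 + 512 = 576
576 = (2,4,0)_16 → 2³ + 4³ + 0³ = 8 + 64 + 0 = 72  — 72 already appeared earlier.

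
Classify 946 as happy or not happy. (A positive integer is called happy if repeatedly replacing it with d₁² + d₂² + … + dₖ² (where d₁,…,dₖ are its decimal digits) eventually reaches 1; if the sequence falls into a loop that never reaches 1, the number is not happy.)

946 → 133
133 → 19
19 → 82
82 → 68
68 → 100
100 → 1  — reached 1.

happy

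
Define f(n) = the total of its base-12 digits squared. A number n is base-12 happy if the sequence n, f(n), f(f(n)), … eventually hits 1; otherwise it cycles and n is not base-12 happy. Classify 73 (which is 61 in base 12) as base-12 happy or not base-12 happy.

not base-12 happy

73 = (6,1)_12 → 37
37 = (3,1)_12 → 10
10 = (10)_12 → 100
100 = (8,4)_12 → 80
80 = (6,8)_12 → 100  — 100 already seen; the sequence cycles without reaching 1.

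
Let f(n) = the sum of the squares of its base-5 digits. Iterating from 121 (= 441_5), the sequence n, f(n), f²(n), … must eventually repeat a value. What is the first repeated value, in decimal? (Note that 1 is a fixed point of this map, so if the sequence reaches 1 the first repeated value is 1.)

121 = (4,4,1)_5 → 4² + 4² + 1² = 33
33 = (1,1,3)_5 → 1² + 1² + 3² = 11
11 = (2,1)_5 → 2² + 1² = 5
5 = (1,0)_5 → 1² + 0² = 1  — reached the fixed point 1.
1 → 1, so 1 is the first repeated value.

1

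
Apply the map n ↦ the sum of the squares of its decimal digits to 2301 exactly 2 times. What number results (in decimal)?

17

2301 → 2² + 3² + 0² + 1² = 4 + 9 + 0 + 1 = 14
14 → 1² + 4² = 1 + 16 = 17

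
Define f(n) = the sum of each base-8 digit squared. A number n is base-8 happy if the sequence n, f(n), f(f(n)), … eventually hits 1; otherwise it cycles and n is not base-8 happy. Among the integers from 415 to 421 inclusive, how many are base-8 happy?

415: 415 → 94 → 46 → 61 → 74 → 6 → 36 → 32 → 16 → 4 → 16  — not base-8 happy
416: 416 → 52 → 52  — not base-8 happy
417: 417 → 53 → 61 → 74 → 6 → 36 → 32 → 16 → 4 → 16  — not base-8 happy
418: 418 → 56 → 49 → 37 → 41 → 26 → 13 → 26  — not base-8 happy
419: 419 → 61 → 74 → 6 → 36 → 32 → 16 → 4 → 16  — not base-8 happy
420: 420 → 68 → 17 → 5 → 25 → 10 → 5  — not base-8 happy
421: 421 → 77 → 27 → 18 → 8 → 1  — base-8 happy
base-8 happy: 421

1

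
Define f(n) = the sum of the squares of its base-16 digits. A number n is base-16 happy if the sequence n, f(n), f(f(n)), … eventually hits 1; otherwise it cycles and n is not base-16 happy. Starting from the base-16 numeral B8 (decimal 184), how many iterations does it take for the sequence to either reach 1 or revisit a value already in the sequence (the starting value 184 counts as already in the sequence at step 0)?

14

184 = (11,8)_16 → 185
185 = (11,9)_16 → 202
202 = (12,10)_16 → 244
244 = (15,4)_16 → 241
241 = (15,1)_16 → 226
226 = (14,2)_16 → 200
200 = (12,8)_16 → 208
208 = (13,0)_16 → 169
169 = (10,9)_16 → 181
181 = (11,5)_16 → 146
146 = (9,2)_16 → 85
85 = (5,5)_16 → 50
50 = (3,2)_16 → 13
13 = (13)_16 → 169  — 169 repeats.
That took 14 steps.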